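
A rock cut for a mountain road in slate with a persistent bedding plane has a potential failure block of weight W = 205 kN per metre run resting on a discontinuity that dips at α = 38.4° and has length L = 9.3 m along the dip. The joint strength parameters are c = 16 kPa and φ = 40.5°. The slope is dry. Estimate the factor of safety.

Resolving the block weight along and normal to the plane and applying the Mohr–Coulomb strength on the joint:
N' = W cosα = 205·cos38.4° = 160.7 kN/m
Driving force T = W sinα = 205·sin38.4° = 127.3 kN/m
Resisting force R = c·L + N'·tanφ = 16·9.3 + 160.7·tan40.5° = 148.8 + 137.2 = 286.0 kN/m
FS = R / T = 286.0 / 127.3 = 2.246

FS = 2.25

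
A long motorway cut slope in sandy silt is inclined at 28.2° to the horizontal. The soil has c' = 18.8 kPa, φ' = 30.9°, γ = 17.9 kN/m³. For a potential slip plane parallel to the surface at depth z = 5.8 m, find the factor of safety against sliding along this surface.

For an infinite slope with a slip plane parallel to the surface (no pore pressure): FS = [c' + γz cos²β tanφ'] / [γz sinβ cosβ].
γz = 17.9·5.8 = 103.82 kN/m²
Numerator = 18.8 + 103.82·cos²28.2°·tan30.9° = 18.8 + 103.82·0.7767·0.5985 = 67.060 kPa
Denominator = 103.82·sin28.2°·cos28.2° = 103.82·0.4726·0.8813 = 43.237 kPa
FS = 67.060 / 43.237 = 1.551

FS = 1.55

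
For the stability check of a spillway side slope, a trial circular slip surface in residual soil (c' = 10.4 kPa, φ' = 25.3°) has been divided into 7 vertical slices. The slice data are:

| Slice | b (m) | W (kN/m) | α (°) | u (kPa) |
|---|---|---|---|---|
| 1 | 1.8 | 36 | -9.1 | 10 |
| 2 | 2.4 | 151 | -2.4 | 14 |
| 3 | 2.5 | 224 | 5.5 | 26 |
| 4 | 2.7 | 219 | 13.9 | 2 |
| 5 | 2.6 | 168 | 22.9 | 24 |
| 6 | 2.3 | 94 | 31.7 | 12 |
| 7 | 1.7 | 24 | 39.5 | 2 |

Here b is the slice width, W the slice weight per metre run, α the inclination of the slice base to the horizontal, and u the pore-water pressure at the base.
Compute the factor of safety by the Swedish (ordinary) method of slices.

Ordinary method of slices: FS = Σ[c'·Δl_i + (W_i cosα_i − u_i·Δl_i)·tanφ'] / Σ W_i sinα_i, with Δl_i = b_i / cosα_i.
Slice 1: Δl = 1.8/cos(-9.1°) = 1.823 m; N'_1 = 36·cos(-9.1°) − 10·1.823 = 17.3; c'Δl = 18.96; W sinα = -5.7
Slice 2: Δl = 2.4/cos(-2.4°) = 2.402 m; N'_2 = 151·cos(-2.4°) − 14·2.402 = 117.2; c'Δl = 24.98; W sinα = -6.3
Slice 3: Δl = 2.5/cos5.5° = 2.512 m; N'_3 = 224·cos5.5° − 26·2.512 = 157.7; c'Δl = 26.12; W sinα = 21.5
Slice 4: Δl = 2.7/cos13.9° = 2.781 m; N'_4 = 219·cos13.9° − 2·2.781 = 207.0; c'Δl = 28.93; W sinα = 52.6
Slice 5: Δl = 2.6/cos22.9° = 2.822 m; N'_5 = 168·cos22.9° − 24·2.822 = 87.0; c'Δl = 29.35; W sinα = 65.4
Slice 6: Δl = 2.3/cos31.7° = 2.703 m; N'_6 = 94·cos31.7° − 12·2.703 = 47.5; c'Δl = 28.11; W sinα = 49.4
Slice 7: Δl = 1.7/cos39.5° = 2.203 m; N'_7 = 24·cos39.5° − 2·2.203 = 14.1; c'Δl = 22.91; W sinα = 15.3
Σc'Δl = 179.4 kN/m; ΣN' = 647.9 kN/m; ΣW sinα = 192.1 kN/m
Resisting = 179.4 + 647.9·tan25.3° = 179.4 + 306.3 = 485.6 kN/m
FS = 485.6 / 192.1 = 2.528

FS = 2.53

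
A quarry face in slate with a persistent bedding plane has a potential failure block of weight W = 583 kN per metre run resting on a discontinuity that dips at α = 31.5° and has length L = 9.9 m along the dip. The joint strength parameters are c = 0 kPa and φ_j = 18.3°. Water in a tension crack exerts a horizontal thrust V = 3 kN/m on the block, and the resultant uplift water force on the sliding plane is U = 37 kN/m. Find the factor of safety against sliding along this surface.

Resolving the block weight along and normal to the plane and applying the Mohr–Coulomb strength on the joint:
N' = W cosα − U − V sinα = 583·cos31.5° − 37 − 3·sin31.5° = 458.5 kN/m
Driving force T = W sinα + V cosα = 583·sin31.5° + 3·cos31.5° = 307.2 kN/m
Resisting force R = c·L + N'·tanφ_j = 0·9.9 + 458.5·tan18.3° = 0.0 + 151.6 = 151.6 kN/m
FS = R / T = 151.6 / 307.2 = 0.494

FS = 0.49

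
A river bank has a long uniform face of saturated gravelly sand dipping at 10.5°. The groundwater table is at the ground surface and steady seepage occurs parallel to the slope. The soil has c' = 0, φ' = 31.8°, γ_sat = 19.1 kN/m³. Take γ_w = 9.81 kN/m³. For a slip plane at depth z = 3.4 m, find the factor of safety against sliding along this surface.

With seepage parallel to the slope and the water table at the surface, the effective normal stress on the slip plane uses the buoyant unit weight γ' = γ_sat − γ_w while the driving shear stress uses γ_sat:
FS = [c' + γ' z cos²β tanφ'] / [γ_sat z sinβ cosβ]
(For c' = 0 this reduces to FS = (γ'/γ_sat)·tanφ'/tanβ.)
γ' = 19.1 − 9.81 = 9.29 kN/m³
Numerator = 0.0 + 9.29·3.4·cos²10.5°·tan31.8° = 0.0 + 9.29·3.4·0.9668·0.6200 = 18.934 kPa
Denominator = 19.1·3.4·sin10.5°·cos10.5° = 19.1·3.4·0.1822·0.9833 = 11.636 kPa
FS = 18.934 / 11.636 = 1.627

FS = 1.63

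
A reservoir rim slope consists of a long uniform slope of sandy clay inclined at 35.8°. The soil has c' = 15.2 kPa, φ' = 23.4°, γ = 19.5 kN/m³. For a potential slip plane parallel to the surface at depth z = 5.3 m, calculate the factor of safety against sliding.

FS = 0.91

For an infinite slope with a slip plane parallel to the surface (no pore pressure): FS = [c' + γz cos²β tanφ'] / [γz sinβ cosβ].
γz = 19.5·5.3 = 103.35 kN/m²
Numerator = 15.2 + 103.35·cos²35.8°·tan23.4° = 15.2 + 103.35·0.6578·0.4327 = 44.620 kPa
Denominator = 103.35·sin35.8°·cos35.8° = 103.35·0.5850·0.8111 = 49.033 kPa
FS = 44.620 / 49.033 = 0.910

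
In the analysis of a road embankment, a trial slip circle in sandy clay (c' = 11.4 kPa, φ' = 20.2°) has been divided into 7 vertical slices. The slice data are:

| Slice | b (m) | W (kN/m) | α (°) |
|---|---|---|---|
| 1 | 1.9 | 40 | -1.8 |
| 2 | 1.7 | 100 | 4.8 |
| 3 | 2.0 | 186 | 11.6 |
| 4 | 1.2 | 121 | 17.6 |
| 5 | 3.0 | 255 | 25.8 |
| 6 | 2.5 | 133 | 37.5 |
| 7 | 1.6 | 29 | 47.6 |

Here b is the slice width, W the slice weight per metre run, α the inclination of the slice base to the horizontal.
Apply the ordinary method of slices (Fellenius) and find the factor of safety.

Ordinary method of slices: FS = Σ[c'·Δl_i + (W_i cosα_i)·tanφ'] / Σ W_i sinα_i, with Δl_i = b_i / cosα_i.
Slice 1: Δl = 1.9/cos(-1.8°) = 1.901 m; N'_1 = 40·cos(-1.8°) = 40.0; c'Δl = 21.67; W sinα = -1.3
Slice 2: Δl = 1.7/cos4.8° = 1.706 m; N'_2 = 100·cos4.8° = 99.6; c'Δl = 19.45; W sinα = 8.4
Slice 3: Δl = 2.0/cos11.6° = 2.042 m; N'_3 = 186·cos11.6° = 182.2; c'Δl = 23.28; W sinα = 37.4
Slice 4: Δl = 1.2/cos17.6° = 1.259 m; N'_4 = 121·cos17.6° = 115.3; c'Δl = 14.35; W sinα = 36.6
Slice 5: Δl = 3.0/cos25.8° = 3.332 m; N'_5 = 255·cos25.8° = 229.6; c'Δl = 37.99; W sinα = 111.0
Slice 6: Δl = 2.5/cos37.5° = 3.151 m; N'_6 = 133·cos37.5° = 105.5; c'Δl = 35.92; W sinα = 81.0
Slice 7: Δl = 1.6/cos47.6° = 2.373 m; N'_7 = 29·cos47.6° = 19.6; c'Δl = 27.05; W sinα = 21.4
Σc'Δl = 179.7 kN/m; ΣN' = 791.8 kN/m; ΣW sinα = 294.5 kN/m
Resisting = 179.7 + 791.8·tan20.2° = 179.7 + 291.3 = 471.0 kN/m
FS = 471.0 / 294.5 = 1.600

FS = 1.60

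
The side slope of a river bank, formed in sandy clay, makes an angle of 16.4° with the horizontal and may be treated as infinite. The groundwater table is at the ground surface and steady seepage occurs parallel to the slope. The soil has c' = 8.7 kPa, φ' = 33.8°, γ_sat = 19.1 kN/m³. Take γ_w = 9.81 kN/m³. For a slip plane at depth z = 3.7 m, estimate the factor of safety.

FS = 1.56

With seepage parallel to the slope and the water table at the surface, the effective normal stress on the slip plane uses the buoyant unit weight γ' = γ_sat − γ_w while the driving shear stress uses γ_sat:
FS = [c' + γ' z cos²β tanφ'] / [γ_sat z sinβ cosβ]
γ' = 19.1 − 9.81 = 9.29 kN/m³
Numerator = 8.7 + 9.29·3.7·cos²16.4°·tan33.8° = 8.7 + 9.29·3.7·0.9203·0.6694 = 29.876 kPa
Denominator = 19.1·3.7·sin16.4°·cos16.4° = 19.1·3.7·0.2823·0.9593 = 19.141 kPa
FS = 29.876 / 19.141 = 1.561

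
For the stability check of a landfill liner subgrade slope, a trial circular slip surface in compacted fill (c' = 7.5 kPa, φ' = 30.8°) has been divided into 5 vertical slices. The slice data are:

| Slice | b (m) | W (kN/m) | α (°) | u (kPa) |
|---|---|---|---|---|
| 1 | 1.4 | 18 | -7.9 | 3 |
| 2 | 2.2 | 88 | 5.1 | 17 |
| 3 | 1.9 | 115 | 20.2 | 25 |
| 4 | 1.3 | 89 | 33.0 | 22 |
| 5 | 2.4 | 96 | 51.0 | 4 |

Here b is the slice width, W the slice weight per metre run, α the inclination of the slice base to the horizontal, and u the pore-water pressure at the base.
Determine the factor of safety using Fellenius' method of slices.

FS = 1.22

Ordinary method of slices: FS = Σ[c'·Δl_i + (W_i cosα_i − u_i·Δl_i)·tanφ'] / Σ W_i sinα_i, with Δl_i = b_i / cosα_i.
Slice 1: Δl = 1.4/cos(-7.9°) = 1.413 m; N'_1 = 18·cos(-7.9°) − 3·1.413 = 13.6; c'Δl = 10.60; W sinα = -2.5
Slice 2: Δl = 2.2/cos5.1° = 2.209 m; N'_2 = 88·cos5.1° − 17·2.209 = 50.1; c'Δl = 16.57; W sinα = 7.8
Slice 3: Δl = 1.9/cos20.2° = 2.025 m; N'_3 = 115·cos20.2° − 25·2.025 = 57.3; c'Δl = 15.18; W sinα = 39.7
Slice 4: Δl = 1.3/cos33.0° = 1.550 m; N'_4 = 89·cos33.0° − 22·1.550 = 40.5; c'Δl = 11.63; W sinα = 48.5
Slice 5: Δl = 2.4/cos51.0° = 3.814 m; N'_5 = 96·cos51.0° − 4·3.814 = 45.2; c'Δl = 28.60; W sinα = 74.6
Σc'Δl = 82.6 kN/m; ΣN' = 206.7 kN/m; ΣW sinα = 168.1 kN/m
Resisting = 82.6 + 206.7·tan30.8° = 82.6 + 123.2 = 205.8 kN/m
FS = 205.8 / 168.1 = 1.224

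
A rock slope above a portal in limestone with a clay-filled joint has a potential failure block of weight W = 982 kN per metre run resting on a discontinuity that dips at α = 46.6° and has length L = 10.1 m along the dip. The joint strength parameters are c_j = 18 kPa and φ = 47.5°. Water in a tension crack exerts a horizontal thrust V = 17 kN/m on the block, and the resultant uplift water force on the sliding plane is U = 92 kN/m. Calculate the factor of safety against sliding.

Resolving the block weight along and normal to the plane and applying the Mohr–Coulomb strength on the joint:
N' = W cosα − U − V sinα = 982·cos46.6° − 92 − 17·sin46.6° = 570.4 kN/m
Driving force T = W sinα + V cosα = 982·sin46.6° + 17·cos46.6° = 725.2 kN/m
Resisting force R = c_j·L + N'·tanφ = 18·10.1 + 570.4·tan47.5° = 181.8 + 622.4 = 804.2 kN/m
FS = R / T = 804.2 / 725.2 = 1.109

FS = 1.11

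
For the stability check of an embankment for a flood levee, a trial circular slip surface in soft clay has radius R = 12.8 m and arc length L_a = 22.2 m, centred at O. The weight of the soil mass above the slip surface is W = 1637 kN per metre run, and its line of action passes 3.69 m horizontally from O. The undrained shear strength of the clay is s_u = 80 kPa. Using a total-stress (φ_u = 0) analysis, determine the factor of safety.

FS = 3.76

Taking moments about the centre O, the resisting moment is provided by the undrained shear strength acting along the arc:
M_R = s_u·L_a·R = 80·22.20·12.8 = 22732.8 kN·m/m
M_D = W·d = 1637·3.69 = 6040.5 kN·m/m
FS = M_R / M_D = 22732.8 / 6040.5 = 3.763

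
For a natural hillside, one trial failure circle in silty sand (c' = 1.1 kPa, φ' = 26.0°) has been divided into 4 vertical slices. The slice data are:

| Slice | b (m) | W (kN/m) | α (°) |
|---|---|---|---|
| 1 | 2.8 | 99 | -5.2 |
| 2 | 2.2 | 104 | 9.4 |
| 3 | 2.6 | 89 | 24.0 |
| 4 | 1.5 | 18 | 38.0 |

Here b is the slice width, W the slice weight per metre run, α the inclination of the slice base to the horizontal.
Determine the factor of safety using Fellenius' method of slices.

FS = 2.81

Ordinary method of slices: FS = Σ[c'·Δl_i + (W_i cosα_i)·tanφ'] / Σ W_i sinα_i, with Δl_i = b_i / cosα_i.
Slice 1: Δl = 2.8/cos(-5.2°) = 2.812 m; N'_1 = 99·cos(-5.2°) = 98.6; c'Δl = 3.09; W sinα = -9.0
Slice 2: Δl = 2.2/cos9.4° = 2.230 m; N'_2 = 104·cos9.4° = 102.6; c'Δl = 2.45; W sinα = 17.0
Slice 3: Δl = 2.6/cos24.0° = 2.846 m; N'_3 = 89·cos24.0° = 81.3; c'Δl = 3.13; W sinα = 36.2
Slice 4: Δl = 1.5/cos38.0° = 1.904 m; N'_4 = 18·cos38.0° = 14.2; c'Δl = 2.09; W sinα = 11.1
Σc'Δl = 10.8 kN/m; ΣN' = 296.7 kN/m; ΣW sinα = 55.3 kN/m
Resisting = 10.8 + 296.7·tan26.0° = 10.8 + 144.7 = 155.5 kN/m
FS = 155.5 / 55.3 = 2.812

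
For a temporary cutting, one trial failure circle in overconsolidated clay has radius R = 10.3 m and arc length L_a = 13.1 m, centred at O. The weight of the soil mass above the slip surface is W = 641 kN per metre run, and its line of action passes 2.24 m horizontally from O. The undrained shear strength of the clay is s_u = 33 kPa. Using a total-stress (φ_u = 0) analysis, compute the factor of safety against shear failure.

FS = 3.10

Taking moments about the centre O, the resisting moment is provided by the undrained shear strength acting along the arc:
M_R = s_u·L_a·R = 33·13.10·10.3 = 4452.7 kN·m/m
M_D = W·d = 641·2.24 = 1435.8 kN·m/m
FS = M_R / M_D = 4452.7 / 1435.8 = 3.101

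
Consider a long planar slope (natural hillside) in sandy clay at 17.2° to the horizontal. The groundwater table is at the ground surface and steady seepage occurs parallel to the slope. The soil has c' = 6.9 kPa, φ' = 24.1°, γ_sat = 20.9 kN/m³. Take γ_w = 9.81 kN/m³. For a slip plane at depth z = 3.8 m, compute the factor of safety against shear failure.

With seepage parallel to the slope and the water table at the surface, the effective normal stress on the slip plane uses the buoyant unit weight γ' = γ_sat − γ_w while the driving shear stress uses γ_sat:
FS = [c' + γ' z cos²β tanφ'] / [γ_sat z sinβ cosβ]
γ' = 20.9 − 9.81 = 11.09 kN/m³
Numerator = 6.9 + 11.09·3.8·cos²17.2°·tan24.1° = 6.9 + 11.09·3.8·0.9126·0.4473 = 24.103 kPa
Denominator = 20.9·3.8·sin17.2°·cos17.2° = 20.9·3.8·0.2957·0.9553 = 22.435 kPa
FS = 24.103 / 22.435 = 1.074

FS = 1.07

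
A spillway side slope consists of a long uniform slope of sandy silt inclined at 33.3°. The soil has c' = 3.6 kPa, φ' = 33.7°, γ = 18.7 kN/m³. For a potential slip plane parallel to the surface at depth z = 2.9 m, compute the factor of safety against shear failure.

FS = 1.16

For an infinite slope with a slip plane parallel to the surface (no pore pressure): FS = [c' + γz cos²β tanφ'] / [γz sinβ cosβ].
γz = 18.7·2.9 = 54.23 kN/m²
Numerator = 3.6 + 54.23·cos²33.3°·tan33.7° = 3.6 + 54.23·0.6986·0.6669 = 28.865 kPa
Denominator = 54.23·sin33.3°·cos33.3° = 54.23·0.5490·0.8358 = 24.885 kPa
FS = 28.865 / 24.885 = 1.160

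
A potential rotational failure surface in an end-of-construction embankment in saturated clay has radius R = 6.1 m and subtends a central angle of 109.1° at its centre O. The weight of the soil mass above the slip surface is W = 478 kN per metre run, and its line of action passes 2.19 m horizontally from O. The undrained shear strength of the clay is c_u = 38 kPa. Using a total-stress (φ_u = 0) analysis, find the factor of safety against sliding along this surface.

FS = 2.57

Taking moments about the centre O, the resisting moment is provided by the undrained shear strength acting along the arc:
Arc length L_a = R·θ = 6.1·(109.1°·π/180) = 6.1·1.9042 = 11.62 m
M_R = c_u·L_a·R = 38·11.62·6.1 = 2692.4 kN·m/m
M_D = W·d = 478·2.19 = 1046.8 kN·m/m
FS = M_R / M_D = 2692.4 / 1046.8 = 2.572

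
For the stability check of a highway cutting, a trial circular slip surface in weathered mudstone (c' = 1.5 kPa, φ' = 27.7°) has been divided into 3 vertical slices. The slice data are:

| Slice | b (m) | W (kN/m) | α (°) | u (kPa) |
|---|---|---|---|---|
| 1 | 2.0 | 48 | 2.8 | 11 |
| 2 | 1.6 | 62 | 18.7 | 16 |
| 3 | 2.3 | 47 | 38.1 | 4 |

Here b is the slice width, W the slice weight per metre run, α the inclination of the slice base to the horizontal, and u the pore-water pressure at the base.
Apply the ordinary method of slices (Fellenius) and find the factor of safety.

Ordinary method of slices: FS = Σ[c'·Δl_i + (W_i cosα_i − u_i·Δl_i)·tanφ'] / Σ W_i sinα_i, with Δl_i = b_i / cosα_i.
Slice 1: Δl = 2.0/cos2.8° = 2.002 m; N'_1 = 48·cos2.8° − 11·2.002 = 25.9; c'Δl = 3.00; W sinα = 2.3
Slice 2: Δl = 1.6/cos18.7° = 1.689 m; N'_2 = 62·cos18.7° − 16·1.689 = 31.7; c'Δl = 2.53; W sinα = 19.9
Slice 3: Δl = 2.3/cos38.1° = 2.923 m; N'_3 = 47·cos38.1° − 4·2.923 = 25.3; c'Δl = 4.38; W sinα = 29.0
Σc'Δl = 9.9 kN/m; ΣN' = 82.9 kN/m; ΣW sinα = 51.2 kN/m
Resisting = 9.9 + 82.9·tan27.7° = 9.9 + 43.5 = 53.5 kN/m
FS = 53.5 / 51.2 = 1.043

FS = 1.04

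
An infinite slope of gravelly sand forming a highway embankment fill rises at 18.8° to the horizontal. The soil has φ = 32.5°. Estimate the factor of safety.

FS = 1.87

For a dry cohesionless infinite slope the factor of safety is FS = tanφ / tanβ.
FS = tan32.5° / tan18.8° = 0.6371 / 0.3404 = 1.871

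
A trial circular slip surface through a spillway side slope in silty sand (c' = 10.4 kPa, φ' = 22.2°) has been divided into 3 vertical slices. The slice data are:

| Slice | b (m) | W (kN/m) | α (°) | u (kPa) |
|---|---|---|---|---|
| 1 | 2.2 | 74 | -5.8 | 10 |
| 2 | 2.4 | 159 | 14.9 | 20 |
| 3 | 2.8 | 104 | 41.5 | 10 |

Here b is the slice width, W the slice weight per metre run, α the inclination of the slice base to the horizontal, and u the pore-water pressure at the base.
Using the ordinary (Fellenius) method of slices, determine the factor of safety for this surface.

Ordinary method of slices: FS = Σ[c'·Δl_i + (W_i cosα_i − u_i·Δl_i)·tanφ'] / Σ W_i sinα_i, with Δl_i = b_i / cosα_i.
Slice 1: Δl = 2.2/cos(-5.8°) = 2.211 m; N'_1 = 74·cos(-5.8°) − 10·2.211 = 51.5; c'Δl = 23.00; W sinα = -7.5
Slice 2: Δl = 2.4/cos14.9° = 2.484 m; N'_2 = 159·cos14.9° − 20·2.484 = 104.0; c'Δl = 25.83; W sinα = 40.9
Slice 3: Δl = 2.8/cos41.5° = 3.739 m; N'_3 = 104·cos41.5° − 10·3.739 = 40.5; c'Δl = 38.88; W sinα = 68.9
Σc'Δl = 87.7 kN/m; ΣN' = 196.0 kN/m; ΣW sinα = 102.3 kN/m
Resisting = 87.7 + 196.0·tan22.2° = 87.7 + 80.0 = 167.7 kN/m
FS = 167.7 / 102.3 = 1.639

FS = 1.64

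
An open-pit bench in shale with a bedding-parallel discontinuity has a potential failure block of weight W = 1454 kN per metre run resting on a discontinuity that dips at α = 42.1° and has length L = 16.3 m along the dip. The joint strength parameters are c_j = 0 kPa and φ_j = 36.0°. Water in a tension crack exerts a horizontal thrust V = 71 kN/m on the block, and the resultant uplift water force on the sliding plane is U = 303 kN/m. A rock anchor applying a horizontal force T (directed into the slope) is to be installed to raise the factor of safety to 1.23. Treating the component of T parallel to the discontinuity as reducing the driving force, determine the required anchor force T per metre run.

Resolving forces along and normal to the sliding plane, with the horizontal anchor force T adding T·sinα to the effective normal force and T·cosα acting up the plane against the driving force:
FS = [c_jL + (W cosα − U − V sinα + T sinα) tanφ_j] / [W sinα + V cosα − T cosα]
Without the anchor: N' = 728.2 kN/m, driving T_d = 1027.5 kN/m, resisting R = 0·16.3 + 728.2·tan36.0° = 529.1 kN/m, FS = 0.51.
Setting FS = 1.23 and solving for T:
1.23·(1027.5 − T cos42.1°) = 529.1 + T sin42.1°·tan36.0°
T·(sin42.1°·tan36.0° + 1.23·cos42.1°) = 1.23·1027.5 − 529.1
T·(0.6704·0.7265 + 1.23·0.7420) = 1263.8 − 529.1 = 734.7
T·1.3997 = 734.7
T = 524.9 kN/m

T = 525 kN/m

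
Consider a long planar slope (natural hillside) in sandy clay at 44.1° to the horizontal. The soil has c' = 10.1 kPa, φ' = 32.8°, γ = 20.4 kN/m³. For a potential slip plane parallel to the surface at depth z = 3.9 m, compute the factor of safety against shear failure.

FS = 0.92

For an infinite slope with a slip plane parallel to the surface (no pore pressure): FS = [c' + γz cos²β tanφ'] / [γz sinβ cosβ].
γz = 20.4·3.9 = 79.56 kN/m²
Numerator = 10.1 + 79.56·cos²44.1°·tan32.8° = 10.1 + 79.56·0.5157·0.6445 = 36.542 kPa
Denominator = 79.56·sin44.1°·cos44.1° = 79.56·0.6959·0.7181 = 39.760 kPa
FS = 36.542 / 39.760 = 0.919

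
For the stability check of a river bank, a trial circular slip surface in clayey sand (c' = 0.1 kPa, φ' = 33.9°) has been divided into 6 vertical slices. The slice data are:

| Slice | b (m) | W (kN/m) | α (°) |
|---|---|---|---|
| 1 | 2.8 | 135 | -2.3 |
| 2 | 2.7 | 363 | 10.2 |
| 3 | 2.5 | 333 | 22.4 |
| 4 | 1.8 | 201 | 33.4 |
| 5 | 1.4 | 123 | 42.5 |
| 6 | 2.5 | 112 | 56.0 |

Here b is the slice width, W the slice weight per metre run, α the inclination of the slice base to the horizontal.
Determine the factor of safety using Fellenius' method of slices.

Ordinary method of slices: FS = Σ[c'·Δl_i + (W_i cosα_i)·tanφ'] / Σ W_i sinα_i, with Δl_i = b_i / cosα_i.
Slice 1: Δl = 2.8/cos(-2.3°) = 2.802 m; N'_1 = 135·cos(-2.3°) = 134.9; c'Δl = 0.28; W sinα = -5.4
Slice 2: Δl = 2.7/cos10.2° = 2.743 m; N'_2 = 363·cos10.2° = 357.3; c'Δl = 0.27; W sinα = 64.3
Slice 3: Δl = 2.5/cos22.4° = 2.704 m; N'_3 = 333·cos22.4° = 307.9; c'Δl = 0.27; W sinα = 126.9
Slice 4: Δl = 1.8/cos33.4° = 2.156 m; N'_4 = 201·cos33.4° = 167.8; c'Δl = 0.22; W sinα = 110.6
Slice 5: Δl = 1.4/cos42.5° = 1.899 m; N'_5 = 123·cos42.5° = 90.7; c'Δl = 0.19; W sinα = 83.1
Slice 6: Δl = 2.5/cos56.0° = 4.471 m; N'_6 = 112·cos56.0° = 62.6; c'Δl = 0.45; W sinα = 92.9
Σc'Δl = 1.7 kN/m; ΣN' = 1121.1 kN/m; ΣW sinα = 472.4 kN/m
Resisting = 1.7 + 1121.1·tan33.9° = 1.7 + 753.4 = 755.1 kN/m
FS = 755.1 / 472.4 = 1.598

FS = 1.60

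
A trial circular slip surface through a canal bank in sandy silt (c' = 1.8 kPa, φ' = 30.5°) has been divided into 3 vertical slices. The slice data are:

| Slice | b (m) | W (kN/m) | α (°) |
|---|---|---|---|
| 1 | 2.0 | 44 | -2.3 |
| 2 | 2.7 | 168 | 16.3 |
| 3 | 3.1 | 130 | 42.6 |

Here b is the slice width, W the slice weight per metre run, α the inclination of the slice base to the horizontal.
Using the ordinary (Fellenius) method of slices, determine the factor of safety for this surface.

Ordinary method of slices: FS = Σ[c'·Δl_i + (W_i cosα_i)·tanφ'] / Σ W_i sinα_i, with Δl_i = b_i / cosα_i.
Slice 1: Δl = 2.0/cos(-2.3°) = 2.002 m; N'_1 = 44·cos(-2.3°) = 44.0; c'Δl = 3.60; W sinα = -1.8
Slice 2: Δl = 2.7/cos16.3° = 2.813 m; N'_2 = 168·cos16.3° = 161.2; c'Δl = 5.06; W sinα = 47.2
Slice 3: Δl = 3.1/cos42.6° = 4.211 m; N'_3 = 130·cos42.6° = 95.7; c'Δl = 7.58; W sinα = 88.0
Σc'Δl = 16.2 kN/m; ΣN' = 300.9 kN/m; ΣW sinα = 133.4 kN/m
Resisting = 16.2 + 300.9·tan30.5° = 16.2 + 177.2 = 193.5 kN/m
FS = 193.5 / 133.4 = 1.451

FS = 1.45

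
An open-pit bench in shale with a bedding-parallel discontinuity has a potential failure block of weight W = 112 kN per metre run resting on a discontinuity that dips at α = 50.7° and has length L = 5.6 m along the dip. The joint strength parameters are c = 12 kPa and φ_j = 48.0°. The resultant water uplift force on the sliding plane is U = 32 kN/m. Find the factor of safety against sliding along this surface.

Resolving the block weight along and normal to the plane and applying the Mohr–Coulomb strength on the joint:
N' = W cosα − U = 112·cos50.7° − 32 = 38.9 kN/m
Driving force T = W sinα = 112·sin50.7° = 86.7 kN/m
Resisting force R = c·L + N'·tanφ_j = 12·5.6 + 38.9·tan48.0° = 67.2 + 43.2 = 110.4 kN/m
FS = R / T = 110.4 / 86.7 = 1.274

FS = 1.27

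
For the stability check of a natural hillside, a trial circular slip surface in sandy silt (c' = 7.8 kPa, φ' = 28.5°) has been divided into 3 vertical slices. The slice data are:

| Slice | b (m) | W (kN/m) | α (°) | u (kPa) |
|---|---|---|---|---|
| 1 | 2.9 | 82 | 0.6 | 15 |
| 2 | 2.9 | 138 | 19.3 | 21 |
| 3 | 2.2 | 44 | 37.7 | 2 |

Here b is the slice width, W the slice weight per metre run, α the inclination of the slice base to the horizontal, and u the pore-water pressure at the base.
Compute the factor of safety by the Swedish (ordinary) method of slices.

FS = 1.92

Ordinary method of slices: FS = Σ[c'·Δl_i + (W_i cosα_i − u_i·Δl_i)·tanφ'] / Σ W_i sinα_i, with Δl_i = b_i / cosα_i.
Slice 1: Δl = 2.9/cos0.6° = 2.900 m; N'_1 = 82·cos0.6° − 15·2.900 = 38.5; c'Δl = 22.62; W sinα = 0.9
Slice 2: Δl = 2.9/cos19.3° = 3.073 m; N'_2 = 138·cos19.3° − 21·3.073 = 65.7; c'Δl = 23.97; W sinα = 45.6
Slice 3: Δl = 2.2/cos37.7° = 2.781 m; N'_3 = 44·cos37.7° − 2·2.781 = 29.3; c'Δl = 21.69; W sinα = 26.9
Σc'Δl = 68.3 kN/m; ΣN' = 133.5 kN/m; ΣW sinα = 73.4 kN/m
Resisting = 68.3 + 133.5·tan28.5° = 68.3 + 72.5 = 140.7 kN/m
FS = 140.7 / 73.4 = 1.918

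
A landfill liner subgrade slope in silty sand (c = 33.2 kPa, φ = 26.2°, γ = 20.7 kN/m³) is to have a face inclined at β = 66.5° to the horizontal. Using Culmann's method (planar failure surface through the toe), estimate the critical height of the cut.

H_c = 22.24 m

Culmann's analysis gives the critical failure plane at α_cr = (β + φ)/2 = (66.5 + 26.2)/2 = 46.4°, and the critical height
H_c = (4c/γ) · sinβ cosφ / [1 − cos(β − φ)]
    = (4·33.2/20.7) · sin66.5°·cos26.2° / [1 − cos(40.3°)]
    = 6.415 · 0.9171·0.8973 / [1 − 0.7627]
    = 6.415 · 0.8228 / 0.2373
    = 22.24 m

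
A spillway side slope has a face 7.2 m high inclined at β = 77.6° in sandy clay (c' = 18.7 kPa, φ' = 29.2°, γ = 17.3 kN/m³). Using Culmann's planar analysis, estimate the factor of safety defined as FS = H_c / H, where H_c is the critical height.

H_c = (4c'/γ) · sinβ cosφ' / [1 − cos(β − φ')]
    = (4·18.7/17.3) · sin77.6°·cos29.2° / [1 − cos48.4°]
    = 4.324 · 0.8526 / 0.3361 = 10.97 m
FS = H_c / H = 10.97 / 7.2 = 1.523

FS = 1.52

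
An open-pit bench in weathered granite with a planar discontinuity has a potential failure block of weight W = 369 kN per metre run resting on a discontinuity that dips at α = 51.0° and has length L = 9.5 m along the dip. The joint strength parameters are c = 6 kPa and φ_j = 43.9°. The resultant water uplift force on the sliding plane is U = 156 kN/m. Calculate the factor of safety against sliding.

FS = 0.45

Resolving the block weight along and normal to the plane and applying the Mohr–Coulomb strength on the joint:
N' = W cosα − U = 369·cos51.0° − 156 = 76.2 kN/m
Driving force T = W sinα = 369·sin51.0° = 286.8 kN/m
Resisting force R = c·L + N'·tanφ_j = 6·9.5 + 76.2·tan43.9° = 57.0 + 73.3 = 130.3 kN/m
FS = R / T = 130.3 / 286.8 = 0.455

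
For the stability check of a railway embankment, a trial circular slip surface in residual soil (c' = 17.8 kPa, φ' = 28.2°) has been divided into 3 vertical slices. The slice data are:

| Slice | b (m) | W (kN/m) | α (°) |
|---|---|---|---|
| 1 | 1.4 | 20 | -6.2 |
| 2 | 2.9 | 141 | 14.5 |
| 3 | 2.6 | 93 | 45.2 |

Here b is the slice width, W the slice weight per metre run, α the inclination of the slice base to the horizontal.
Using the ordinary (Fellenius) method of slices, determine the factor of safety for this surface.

FS = 2.65

Ordinary method of slices: FS = Σ[c'·Δl_i + (W_i cosα_i)·tanφ'] / Σ W_i sinα_i, with Δl_i = b_i / cosα_i.
Slice 1: Δl = 1.4/cos(-6.2°) = 1.408 m; N'_1 = 20·cos(-6.2°) = 19.9; c'Δl = 25.07; W sinα = -2.2
Slice 2: Δl = 2.9/cos14.5° = 2.995 m; N'_2 = 141·cos14.5° = 136.5; c'Δl = 53.32; W sinα = 35.3
Slice 3: Δl = 2.6/cos45.2° = 3.690 m; N'_3 = 93·cos45.2° = 65.5; c'Δl = 65.68; W sinα = 66.0
Σc'Δl = 144.1 kN/m; ΣN' = 221.9 kN/m; ΣW sinα = 99.1 kN/m
Resisting = 144.1 + 221.9·tan28.2° = 144.1 + 119.0 = 263.1 kN/m
FS = 263.1 / 99.1 = 2.654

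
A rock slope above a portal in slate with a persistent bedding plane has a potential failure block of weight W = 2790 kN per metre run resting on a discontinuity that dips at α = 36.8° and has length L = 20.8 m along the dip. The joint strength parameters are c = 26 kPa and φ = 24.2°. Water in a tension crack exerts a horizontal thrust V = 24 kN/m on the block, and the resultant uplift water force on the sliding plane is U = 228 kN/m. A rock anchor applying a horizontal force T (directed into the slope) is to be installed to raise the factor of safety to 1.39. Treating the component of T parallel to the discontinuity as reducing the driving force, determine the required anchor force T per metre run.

T = 661 kN/m

Resolving forces along and normal to the sliding plane, with the horizontal anchor force T adding T·sinα to the effective normal force and T·cosα acting up the plane against the driving force:
FS = [cL + (W cosα − U − V sinα + T sinα) tanφ] / [W sinα + V cosα − T cosα]
Without the anchor: N' = 1991.7 kN/m, driving T_d = 1690.5 kN/m, resisting R = 26·20.8 + 1991.7·tan24.2° = 1435.9 kN/m, FS = 0.85.
Setting FS = 1.39 and solving for T:
1.39·(1690.5 − T cos36.8°) = 1435.9 + T sin36.8°·tan24.2°
T·(sin36.8°·tan24.2° + 1.39·cos36.8°) = 1.39·1690.5 − 1435.9
T·(0.5990·0.4494 + 1.39·0.8007) = 2349.8 − 1435.9 = 913.9
T·1.3822 = 913.9
T = 661.2 kN/m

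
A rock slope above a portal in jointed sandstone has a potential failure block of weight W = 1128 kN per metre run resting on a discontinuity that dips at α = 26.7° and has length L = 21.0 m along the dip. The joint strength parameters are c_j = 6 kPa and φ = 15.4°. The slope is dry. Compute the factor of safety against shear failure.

Resolving the block weight along and normal to the plane and applying the Mohr–Coulomb strength on the joint:
N' = W cosα = 1128·cos26.7° = 1007.7 kN/m
Driving force T = W sinα = 1128·sin26.7° = 506.8 kN/m
Resisting force R = c_j·L + N'·tanφ = 6·21.0 + 1007.7·tan15.4° = 126.0 + 277.6 = 403.6 kN/m
FS = R / T = 403.6 / 506.8 = 0.796

FS = 0.80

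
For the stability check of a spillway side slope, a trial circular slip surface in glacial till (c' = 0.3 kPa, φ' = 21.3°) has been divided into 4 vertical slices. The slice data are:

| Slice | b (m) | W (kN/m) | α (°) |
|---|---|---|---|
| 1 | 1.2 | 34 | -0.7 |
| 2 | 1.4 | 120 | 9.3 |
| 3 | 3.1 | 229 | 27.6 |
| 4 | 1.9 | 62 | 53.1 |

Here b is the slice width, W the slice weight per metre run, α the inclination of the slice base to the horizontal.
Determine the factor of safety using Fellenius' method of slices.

FS = 0.89

Ordinary method of slices: FS = Σ[c'·Δl_i + (W_i cosα_i)·tanφ'] / Σ W_i sinα_i, with Δl_i = b_i / cosα_i.
Slice 1: Δl = 1.2/cos(-0.7°) = 1.200 m; N'_1 = 34·cos(-0.7°) = 34.0; c'Δl = 0.36; W sinα = -0.4
Slice 2: Δl = 1.4/cos9.3° = 1.419 m; N'_2 = 120·cos9.3° = 118.4; c'Δl = 0.43; W sinα = 19.4
Slice 3: Δl = 3.1/cos27.6° = 3.498 m; N'_3 = 229·cos27.6° = 202.9; c'Δl = 1.05; W sinα = 106.1
Slice 4: Δl = 1.9/cos53.1° = 3.164 m; N'_4 = 62·cos53.1° = 37.2; c'Δl = 0.95; W sinα = 49.6
Σc'Δl = 2.8 kN/m; ΣN' = 392.6 kN/m; ΣW sinα = 174.7 kN/m
Resisting = 2.8 + 392.6·tan21.3° = 2.8 + 153.1 = 155.8 kN/m
FS = 155.8 / 174.7 = 0.892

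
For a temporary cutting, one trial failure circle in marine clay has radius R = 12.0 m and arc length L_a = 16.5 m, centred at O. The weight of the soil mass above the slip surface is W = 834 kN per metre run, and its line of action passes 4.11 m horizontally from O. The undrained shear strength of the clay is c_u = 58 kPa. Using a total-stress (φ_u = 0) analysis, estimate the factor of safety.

Taking moments about the centre O, the resisting moment is provided by the undrained shear strength acting along the arc:
M_R = c_u·L_a·R = 58·16.50·12.0 = 11484.0 kN·m/m
M_D = W·d = 834·4.11 = 3427.7 kN·m/m
FS = M_R / M_D = 11484.0 / 3427.7 = 3.350

FS = 3.35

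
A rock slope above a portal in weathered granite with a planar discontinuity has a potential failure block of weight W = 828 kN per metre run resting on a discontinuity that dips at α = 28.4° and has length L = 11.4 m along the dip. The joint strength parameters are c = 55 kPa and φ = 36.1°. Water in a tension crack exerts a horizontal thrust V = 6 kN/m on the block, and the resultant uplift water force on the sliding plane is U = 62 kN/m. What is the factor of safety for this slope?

Resolving the block weight along and normal to the plane and applying the Mohr–Coulomb strength on the joint:
N' = W cosα − U − V sinα = 828·cos28.4° − 62 − 6·sin28.4° = 663.5 kN/m
Driving force T = W sinα + V cosα = 828·sin28.4° + 6·cos28.4° = 399.1 kN/m
Resisting force R = c·L + N'·tanφ = 55·11.4 + 663.5·tan36.1° = 627.0 + 483.8 = 1110.8 kN/m
FS = R / T = 1110.8 / 399.1 = 2.783

FS = 2.78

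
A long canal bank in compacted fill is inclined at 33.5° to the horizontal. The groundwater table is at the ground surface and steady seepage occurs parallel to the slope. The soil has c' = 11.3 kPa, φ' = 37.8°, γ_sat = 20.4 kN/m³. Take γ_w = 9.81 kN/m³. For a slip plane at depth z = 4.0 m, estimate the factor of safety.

FS = 0.91

With seepage parallel to the slope and the water table at the surface, the effective normal stress on the slip plane uses the buoyant unit weight γ' = γ_sat − γ_w while the driving shear stress uses γ_sat:
FS = [c' + γ' z cos²β tanφ'] / [γ_sat z sinβ cosβ]
γ' = 20.4 − 9.81 = 10.59 kN/m³
Numerator = 11.3 + 10.59·4.0·cos²33.5°·tan37.8° = 11.3 + 10.59·4.0·0.6954·0.7757 = 34.148 kPa
Denominator = 20.4·4.0·sin33.5°·cos33.5° = 20.4·4.0·0.5519·0.8339 = 37.557 kPa
FS = 34.148 / 37.557 = 0.909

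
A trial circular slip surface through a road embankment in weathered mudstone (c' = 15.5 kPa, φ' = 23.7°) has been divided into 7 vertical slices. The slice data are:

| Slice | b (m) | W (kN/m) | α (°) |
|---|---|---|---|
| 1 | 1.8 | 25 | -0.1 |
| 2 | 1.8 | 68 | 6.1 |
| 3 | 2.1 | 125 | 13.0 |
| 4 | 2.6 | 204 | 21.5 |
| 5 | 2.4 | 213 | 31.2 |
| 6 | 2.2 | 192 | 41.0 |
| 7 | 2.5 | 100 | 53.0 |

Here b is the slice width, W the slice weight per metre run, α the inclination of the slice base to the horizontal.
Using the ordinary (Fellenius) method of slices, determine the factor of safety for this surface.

Ordinary method of slices: FS = Σ[c'·Δl_i + (W_i cosα_i)·tanφ'] / Σ W_i sinα_i, with Δl_i = b_i / cosα_i.
Slice 1: Δl = 1.8/cos(-0.1°) = 1.800 m; N'_1 = 25·cos(-0.1°) = 25.0; c'Δl = 27.90; W sinα = -0.0
Slice 2: Δl = 1.8/cos6.1° = 1.810 m; N'_2 = 68·cos6.1° = 67.6; c'Δl = 28.06; W sinα = 7.2
Slice 3: Δl = 2.1/cos13.0° = 2.155 m; N'_3 = 125·cos13.0° = 121.8; c'Δl = 33.41; W sinα = 28.1
Slice 4: Δl = 2.6/cos21.5° = 2.794 m; N'_4 = 204·cos21.5° = 189.8; c'Δl = 43.31; W sinα = 74.8
Slice 5: Δl = 2.4/cos31.2° = 2.806 m; N'_5 = 213·cos31.2° = 182.2; c'Δl = 43.49; W sinα = 110.3
Slice 6: Δl = 2.2/cos41.0° = 2.915 m; N'_6 = 192·cos41.0° = 144.9; c'Δl = 45.18; W sinα = 126.0
Slice 7: Δl = 2.5/cos53.0° = 4.154 m; N'_7 = 100·cos53.0° = 60.2; c'Δl = 64.39; W sinα = 79.9
Σc'Δl = 285.7 kN/m; ΣN' = 791.5 kN/m; ΣW sinα = 426.2 kN/m
Resisting = 285.7 + 791.5·tan23.7° = 285.7 + 347.4 = 633.2 kN/m
FS = 633.2 / 426.2 = 1.486

FS = 1.49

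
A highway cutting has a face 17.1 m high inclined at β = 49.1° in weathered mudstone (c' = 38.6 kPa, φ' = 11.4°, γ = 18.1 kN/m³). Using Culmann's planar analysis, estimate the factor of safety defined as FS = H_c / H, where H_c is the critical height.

H_c = (4c'/γ) · sinβ cosφ' / [1 − cos(β − φ')]
    = (4·38.6/18.1) · sin49.1°·cos11.4° / [1 − cos37.7°]
    = 8.530 · 0.7409 / 0.2088 = 30.27 m
FS = H_c / H = 30.27 / 17.1 = 1.770

FS = 1.77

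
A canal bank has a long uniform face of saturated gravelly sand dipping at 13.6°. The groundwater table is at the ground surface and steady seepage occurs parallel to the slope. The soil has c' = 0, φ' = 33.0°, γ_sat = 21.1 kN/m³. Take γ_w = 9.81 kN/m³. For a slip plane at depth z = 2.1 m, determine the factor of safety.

With seepage parallel to the slope and the water table at the surface, the effective normal stress on the slip plane uses the buoyant unit weight γ' = γ_sat − γ_w while the driving shear stress uses γ_sat:
FS = [c' + γ' z cos²β tanφ'] / [γ_sat z sinβ cosβ]
(For c' = 0 this reduces to FS = (γ'/γ_sat)·tanφ'/tanβ.)
γ' = 21.1 − 9.81 = 11.29 kN/m³
Numerator = 0.0 + 11.29·2.1·cos²13.6°·tan33.0° = 0.0 + 11.29·2.1·0.9447·0.6494 = 14.545 kPa
Denominator = 21.1·2.1·sin13.6°·cos13.6° = 21.1·2.1·0.2351·0.9720 = 10.127 kPa
FS = 14.545 / 10.127 = 1.436

FS = 1.44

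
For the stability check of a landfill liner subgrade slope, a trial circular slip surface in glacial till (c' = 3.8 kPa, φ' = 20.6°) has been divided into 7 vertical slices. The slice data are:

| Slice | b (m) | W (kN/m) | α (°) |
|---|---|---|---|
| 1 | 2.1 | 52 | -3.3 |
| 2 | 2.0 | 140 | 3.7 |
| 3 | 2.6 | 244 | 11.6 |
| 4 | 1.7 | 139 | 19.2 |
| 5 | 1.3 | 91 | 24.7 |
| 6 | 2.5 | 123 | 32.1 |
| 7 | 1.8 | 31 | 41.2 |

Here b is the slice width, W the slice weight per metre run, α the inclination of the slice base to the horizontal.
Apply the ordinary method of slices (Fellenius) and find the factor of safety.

FS = 1.55

Ordinary method of slices: FS = Σ[c'·Δl_i + (W_i cosα_i)·tanφ'] / Σ W_i sinα_i, with Δl_i = b_i / cosα_i.
Slice 1: Δl = 2.1/cos(-3.3°) = 2.103 m; N'_1 = 52·cos(-3.3°) = 51.9; c'Δl = 7.99; W sinα = -3.0
Slice 2: Δl = 2.0/cos3.7° = 2.004 m; N'_2 = 140·cos3.7° = 139.7; c'Δl = 7.62; W sinα = 9.0
Slice 3: Δl = 2.6/cos11.6° = 2.654 m; N'_3 = 244·cos11.6° = 239.0; c'Δl = 10.09; W sinα = 49.1
Slice 4: Δl = 1.7/cos19.2° = 1.800 m; N'_4 = 139·cos19.2° = 131.3; c'Δl = 6.84; W sinα = 45.7
Slice 5: Δl = 1.3/cos24.7° = 1.431 m; N'_5 = 91·cos24.7° = 82.7; c'Δl = 5.44; W sinα = 38.0
Slice 6: Δl = 2.5/cos32.1° = 2.951 m; N'_6 = 123·cos32.1° = 104.2; c'Δl = 11.21; W sinα = 65.4
Slice 7: Δl = 1.8/cos41.2° = 2.392 m; N'_7 = 31·cos41.2° = 23.3; c'Δl = 9.09; W sinα = 20.4
Σc'Δl = 58.3 kN/m; ΣN' = 772.1 kN/m; ΣW sinα = 224.6 kN/m
Resisting = 58.3 + 772.1·tan20.6° = 58.3 + 290.2 = 348.5 kN/m
FS = 348.5 / 224.6 = 1.551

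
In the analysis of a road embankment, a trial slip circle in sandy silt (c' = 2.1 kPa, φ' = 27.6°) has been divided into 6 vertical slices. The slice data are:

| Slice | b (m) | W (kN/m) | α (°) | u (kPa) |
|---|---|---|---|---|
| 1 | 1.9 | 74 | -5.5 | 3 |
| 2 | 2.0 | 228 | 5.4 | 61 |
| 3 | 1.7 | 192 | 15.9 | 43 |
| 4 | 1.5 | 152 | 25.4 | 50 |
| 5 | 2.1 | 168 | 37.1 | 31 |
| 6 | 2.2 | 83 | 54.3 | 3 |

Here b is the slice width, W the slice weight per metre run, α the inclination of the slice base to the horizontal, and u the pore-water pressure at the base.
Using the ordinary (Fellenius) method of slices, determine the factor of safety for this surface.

FS = 0.83

Ordinary method of slices: FS = Σ[c'·Δl_i + (W_i cosα_i − u_i·Δl_i)·tanφ'] / Σ W_i sinα_i, with Δl_i = b_i / cosα_i.
Slice 1: Δl = 1.9/cos(-5.5°) = 1.909 m; N'_1 = 74·cos(-5.5°) − 3·1.909 = 67.9; c'Δl = 4.01; W sinα = -7.1
Slice 2: Δl = 2.0/cos5.4° = 2.009 m; N'_2 = 228·cos5.4° − 61·2.009 = 104.4; c'Δl = 4.22; W sinα = 21.5
Slice 3: Δl = 1.7/cos15.9° = 1.768 m; N'_3 = 192·cos15.9° − 43·1.768 = 108.6; c'Δl = 3.71; W sinα = 52.6
Slice 4: Δl = 1.5/cos25.4° = 1.661 m; N'_4 = 152·cos25.4° − 50·1.661 = 54.3; c'Δl = 3.49; W sinα = 65.2
Slice 5: Δl = 2.1/cos37.1° = 2.633 m; N'_5 = 168·cos37.1° − 31·2.633 = 52.4; c'Δl = 5.53; W sinα = 101.3
Slice 6: Δl = 2.2/cos54.3° = 3.770 m; N'_6 = 83·cos54.3° − 3·3.770 = 37.1; c'Δl = 7.92; W sinα = 67.4
Σc'Δl = 28.9 kN/m; ΣN' = 424.8 kN/m; ΣW sinα = 300.9 kN/m
Resisting = 28.9 + 424.8·tan27.6° = 28.9 + 222.1 = 251.0 kN/m
FS = 251.0 / 300.9 = 0.834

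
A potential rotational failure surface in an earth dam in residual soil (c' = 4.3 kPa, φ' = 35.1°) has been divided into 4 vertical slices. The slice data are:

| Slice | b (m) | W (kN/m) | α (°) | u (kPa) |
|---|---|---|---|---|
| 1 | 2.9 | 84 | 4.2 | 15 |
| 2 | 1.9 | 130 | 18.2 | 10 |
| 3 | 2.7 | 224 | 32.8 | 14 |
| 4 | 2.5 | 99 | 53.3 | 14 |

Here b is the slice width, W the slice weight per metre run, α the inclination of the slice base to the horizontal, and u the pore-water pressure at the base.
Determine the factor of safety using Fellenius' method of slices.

Ordinary method of slices: FS = Σ[c'·Δl_i + (W_i cosα_i − u_i·Δl_i)·tanφ'] / Σ W_i sinα_i, with Δl_i = b_i / cosα_i.
Slice 1: Δl = 2.9/cos4.2° = 2.908 m; N'_1 = 84·cos4.2° − 15·2.908 = 40.2; c'Δl = 12.50; W sinα = 6.2
Slice 2: Δl = 1.9/cos18.2° = 2.000 m; N'_2 = 130·cos18.2° − 10·2.000 = 103.5; c'Δl = 8.60; W sinα = 40.6
Slice 3: Δl = 2.7/cos32.8° = 3.212 m; N'_3 = 224·cos32.8° − 14·3.212 = 143.3; c'Δl = 13.81; W sinα = 121.3
Slice 4: Δl = 2.5/cos53.3° = 4.183 m; N'_4 = 99·cos53.3° − 14·4.183 = 0.6; c'Δl = 17.99; W sinα = 79.4
Σc'Δl = 52.9 kN/m; ΣN' = 287.6 kN/m; ΣW sinα = 247.5 kN/m
Resisting = 52.9 + 287.6·tan35.1° = 52.9 + 202.1 = 255.0 kN/m
FS = 255.0 / 247.5 = 1.030

FS = 1.03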